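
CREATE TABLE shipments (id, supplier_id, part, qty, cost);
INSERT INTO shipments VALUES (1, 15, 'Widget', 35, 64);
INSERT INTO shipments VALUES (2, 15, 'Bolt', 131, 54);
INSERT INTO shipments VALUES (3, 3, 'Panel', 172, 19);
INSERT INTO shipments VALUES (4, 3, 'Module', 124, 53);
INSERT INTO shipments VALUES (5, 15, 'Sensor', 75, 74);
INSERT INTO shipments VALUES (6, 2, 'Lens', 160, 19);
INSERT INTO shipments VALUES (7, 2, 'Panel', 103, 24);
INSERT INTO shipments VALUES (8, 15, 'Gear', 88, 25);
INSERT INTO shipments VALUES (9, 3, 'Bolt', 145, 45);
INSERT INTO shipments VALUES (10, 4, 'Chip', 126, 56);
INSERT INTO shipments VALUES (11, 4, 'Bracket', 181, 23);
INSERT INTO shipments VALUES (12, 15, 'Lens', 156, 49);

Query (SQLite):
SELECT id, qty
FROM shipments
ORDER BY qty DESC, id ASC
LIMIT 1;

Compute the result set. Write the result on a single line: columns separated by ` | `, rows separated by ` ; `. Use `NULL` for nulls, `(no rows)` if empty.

11 | 181

Sort by qty desc, tiebreak id asc: (181, id=11), (172, id=3), (160, id=6), (156, id=12) …. Take first 1.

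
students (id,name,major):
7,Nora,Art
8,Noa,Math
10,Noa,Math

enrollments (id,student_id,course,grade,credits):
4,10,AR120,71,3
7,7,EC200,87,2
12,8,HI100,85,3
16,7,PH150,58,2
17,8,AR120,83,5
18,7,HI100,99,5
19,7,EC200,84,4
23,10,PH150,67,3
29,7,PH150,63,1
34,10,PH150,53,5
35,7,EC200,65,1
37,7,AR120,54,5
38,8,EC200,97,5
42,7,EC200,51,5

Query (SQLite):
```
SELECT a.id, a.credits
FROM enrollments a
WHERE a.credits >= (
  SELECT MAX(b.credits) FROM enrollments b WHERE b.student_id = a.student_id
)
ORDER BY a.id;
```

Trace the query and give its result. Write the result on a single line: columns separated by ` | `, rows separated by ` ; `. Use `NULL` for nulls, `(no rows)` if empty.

For each enrollments row a, compute MAX(credits) over rows sharing a.student_id.
Keep row a if a.credits >= that per-group MAX.
  student_id=7: MAX(credits) = 5
  student_id=8: MAX(credits) = 5
  student_id=10: MAX(credits) = 5

17 | 5 ; 18 | 5 ; 34 | 5 ; 37 | 5 ; 38 | 5 ; 42 | 5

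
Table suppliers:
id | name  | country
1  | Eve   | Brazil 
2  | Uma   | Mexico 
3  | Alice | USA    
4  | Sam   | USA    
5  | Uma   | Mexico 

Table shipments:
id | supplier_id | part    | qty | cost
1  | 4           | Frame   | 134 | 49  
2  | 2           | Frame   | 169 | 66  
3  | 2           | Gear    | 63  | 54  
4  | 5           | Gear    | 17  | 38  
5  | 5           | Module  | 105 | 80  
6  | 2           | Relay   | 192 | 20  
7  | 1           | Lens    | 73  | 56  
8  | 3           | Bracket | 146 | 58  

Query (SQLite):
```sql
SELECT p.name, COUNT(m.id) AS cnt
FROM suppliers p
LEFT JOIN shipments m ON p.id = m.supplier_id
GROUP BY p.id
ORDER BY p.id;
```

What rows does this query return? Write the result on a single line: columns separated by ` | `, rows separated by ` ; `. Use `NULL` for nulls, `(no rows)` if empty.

Eve | 1 ; Uma | 3 ; Alice | 1 ; Sam | 1 ; Uma | 2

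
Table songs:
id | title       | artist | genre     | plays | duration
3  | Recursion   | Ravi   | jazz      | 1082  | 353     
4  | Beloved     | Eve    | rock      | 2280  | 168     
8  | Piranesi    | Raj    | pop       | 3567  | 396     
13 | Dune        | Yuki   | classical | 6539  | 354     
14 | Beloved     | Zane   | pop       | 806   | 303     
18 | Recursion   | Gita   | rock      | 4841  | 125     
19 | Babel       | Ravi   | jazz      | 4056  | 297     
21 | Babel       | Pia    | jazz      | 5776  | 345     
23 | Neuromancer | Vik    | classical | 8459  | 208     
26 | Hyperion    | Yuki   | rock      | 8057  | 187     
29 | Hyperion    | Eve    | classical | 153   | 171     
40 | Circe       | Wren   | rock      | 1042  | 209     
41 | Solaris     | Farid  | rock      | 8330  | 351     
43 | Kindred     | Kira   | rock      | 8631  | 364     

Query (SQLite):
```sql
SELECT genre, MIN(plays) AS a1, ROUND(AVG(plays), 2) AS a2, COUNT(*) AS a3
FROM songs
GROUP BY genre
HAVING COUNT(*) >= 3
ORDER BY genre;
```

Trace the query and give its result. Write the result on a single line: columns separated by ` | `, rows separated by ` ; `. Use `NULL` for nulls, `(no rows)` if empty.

classical | 153 | 5050.33 | 3 ; jazz | 1082 | 3638 | 3 ; rock | 1042 | 5530.17 | 6

Group songs by genre.
Per group compute: MIN(plays), ROUND(AVG(plays), 2), COUNT(*).
HAVING: drop groups with fewer than 3 rows.
  classical: ids {13, 23, 29} → MIN(plays)=153, ROUND(AVG(plays), 2)=5050.33, COUNT(*)=3
  jazz: ids {3, 19, 21} → MIN(plays)=1082, ROUND(AVG(plays), 2)=3638, COUNT(*)=3
  pop: ids {8, 14} → MIN(plays)=806, ROUND(AVG(plays), 2)=2186.5, COUNT(*)=2
  rock: ids {4, 18, 26, 40, 41, 43} → MIN(plays)=1042, ROUND(AVG(plays), 2)=5530.17, COUNT(*)=6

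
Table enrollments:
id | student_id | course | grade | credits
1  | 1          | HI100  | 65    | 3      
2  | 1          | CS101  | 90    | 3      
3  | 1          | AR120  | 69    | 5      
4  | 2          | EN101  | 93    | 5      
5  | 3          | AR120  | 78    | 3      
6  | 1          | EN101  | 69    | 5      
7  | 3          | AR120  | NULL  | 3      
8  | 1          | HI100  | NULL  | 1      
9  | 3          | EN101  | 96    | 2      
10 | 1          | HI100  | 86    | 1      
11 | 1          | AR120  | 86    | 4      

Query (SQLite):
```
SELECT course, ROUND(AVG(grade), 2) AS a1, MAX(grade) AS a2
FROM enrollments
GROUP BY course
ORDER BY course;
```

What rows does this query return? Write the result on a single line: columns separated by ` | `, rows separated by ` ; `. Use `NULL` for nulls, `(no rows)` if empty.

AR120 | 77.67 | 86 ; CS101 | 90 | 90 ; EN101 | 86 | 96 ; HI100 | 75.5 | 86

Group enrollments by course.
Per group compute: ROUND(AVG(grade), 2), MAX(grade).
  AR120: ids {3, 5, 7, 11} → ROUND(AVG(grade), 2)=77.67, MAX(grade)=86
  CS101: ids {2} → ROUND(AVG(grade), 2)=90, MAX(grade)=90
  EN101: ids {4, 6, 9} → ROUND(AVG(grade), 2)=86, MAX(grade)=96
  HI100: ids {1, 8, 10} → ROUND(AVG(grade), 2)=75.5, MAX(grade)=86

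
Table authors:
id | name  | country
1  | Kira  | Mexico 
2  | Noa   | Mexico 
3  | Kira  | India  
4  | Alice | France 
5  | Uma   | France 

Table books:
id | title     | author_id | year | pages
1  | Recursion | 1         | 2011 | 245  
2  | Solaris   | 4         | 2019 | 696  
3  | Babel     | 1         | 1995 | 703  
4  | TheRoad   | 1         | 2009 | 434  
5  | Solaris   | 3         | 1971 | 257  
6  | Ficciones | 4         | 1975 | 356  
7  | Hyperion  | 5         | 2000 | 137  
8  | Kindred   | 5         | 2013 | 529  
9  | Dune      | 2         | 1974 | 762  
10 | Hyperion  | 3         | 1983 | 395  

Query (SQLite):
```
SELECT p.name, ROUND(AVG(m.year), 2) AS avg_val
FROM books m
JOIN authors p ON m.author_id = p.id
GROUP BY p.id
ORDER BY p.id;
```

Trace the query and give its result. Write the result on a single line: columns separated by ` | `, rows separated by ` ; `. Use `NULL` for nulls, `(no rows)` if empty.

Join each books row to its authors via author_id.
Group joined rows by authors.id; compute ROUND(AVG(m.year), 2) per group.
  1: ids {1, 3, 4} → ROUND(AVG(m.year), 2)=2005
  2: ids {9} → ROUND(AVG(m.year), 2)=1974
  3: ids {5, 10} → ROUND(AVG(m.year), 2)=1977
  4: ids {2, 6} → ROUND(AVG(m.year), 2)=1997
  5: ids {7, 8} → ROUND(AVG(m.year), 2)=2006.5

Kira | 2005 ; Noa | 1974 ; Kira | 1977 ; Alice | 1997 ; Uma | 2006.5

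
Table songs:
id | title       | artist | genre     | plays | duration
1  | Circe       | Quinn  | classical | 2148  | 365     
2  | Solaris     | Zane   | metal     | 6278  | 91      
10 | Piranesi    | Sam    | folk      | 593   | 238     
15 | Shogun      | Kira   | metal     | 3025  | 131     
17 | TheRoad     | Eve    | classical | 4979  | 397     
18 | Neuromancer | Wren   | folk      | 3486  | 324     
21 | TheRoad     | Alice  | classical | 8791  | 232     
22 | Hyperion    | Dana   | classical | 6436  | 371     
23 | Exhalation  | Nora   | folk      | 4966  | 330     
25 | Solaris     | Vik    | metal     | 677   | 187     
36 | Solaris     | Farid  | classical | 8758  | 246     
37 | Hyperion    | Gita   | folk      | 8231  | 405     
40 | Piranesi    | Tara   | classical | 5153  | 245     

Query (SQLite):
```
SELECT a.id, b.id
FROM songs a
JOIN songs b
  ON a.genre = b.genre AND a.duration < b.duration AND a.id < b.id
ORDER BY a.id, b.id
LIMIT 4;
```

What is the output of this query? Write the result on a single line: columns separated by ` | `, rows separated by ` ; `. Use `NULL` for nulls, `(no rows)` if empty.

Pairs (a,b) with same genre, a.duration < b.duration, a.id < b.id.
genre groups: classical:{1,17,21,22,36,40} folk:{10,18,23,37} metal:{2,15,25}
Ordered by (a.id, b.id); first 4.

1 | 17 ; 1 | 22 ; 2 | 15 ; 2 | 25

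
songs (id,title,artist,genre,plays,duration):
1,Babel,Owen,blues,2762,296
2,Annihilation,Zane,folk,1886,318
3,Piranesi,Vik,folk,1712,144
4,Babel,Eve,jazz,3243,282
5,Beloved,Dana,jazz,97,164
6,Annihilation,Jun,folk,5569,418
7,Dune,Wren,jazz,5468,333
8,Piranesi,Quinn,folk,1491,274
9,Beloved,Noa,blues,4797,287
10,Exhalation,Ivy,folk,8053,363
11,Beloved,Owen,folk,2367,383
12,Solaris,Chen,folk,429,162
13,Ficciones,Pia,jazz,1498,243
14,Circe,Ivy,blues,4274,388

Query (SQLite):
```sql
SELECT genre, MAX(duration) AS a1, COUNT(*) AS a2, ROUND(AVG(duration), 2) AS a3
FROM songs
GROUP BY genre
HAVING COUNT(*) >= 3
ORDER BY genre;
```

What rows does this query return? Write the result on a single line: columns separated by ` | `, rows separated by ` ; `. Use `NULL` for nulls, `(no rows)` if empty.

blues | 388 | 3 | 323.67 ; folk | 418 | 7 | 294.57 ; jazz | 333 | 4 | 255.5

Group songs by genre.
Per group compute: MAX(duration), COUNT(*), ROUND(AVG(duration), 2).
HAVING: drop groups with fewer than 3 rows.
  blues: ids {1, 9, 14} → MAX(duration)=388, COUNT(*)=3, ROUND(AVG(duration), 2)=323.67
  folk: ids {2, 3, 6, 8, 10, 11, 12} → MAX(duration)=418, COUNT(*)=7, ROUND(AVG(duration), 2)=294.57
  jazz: ids {4, 5, 7, 13} → MAX(duration)=333, COUNT(*)=4, ROUND(AVG(duration), 2)=255.5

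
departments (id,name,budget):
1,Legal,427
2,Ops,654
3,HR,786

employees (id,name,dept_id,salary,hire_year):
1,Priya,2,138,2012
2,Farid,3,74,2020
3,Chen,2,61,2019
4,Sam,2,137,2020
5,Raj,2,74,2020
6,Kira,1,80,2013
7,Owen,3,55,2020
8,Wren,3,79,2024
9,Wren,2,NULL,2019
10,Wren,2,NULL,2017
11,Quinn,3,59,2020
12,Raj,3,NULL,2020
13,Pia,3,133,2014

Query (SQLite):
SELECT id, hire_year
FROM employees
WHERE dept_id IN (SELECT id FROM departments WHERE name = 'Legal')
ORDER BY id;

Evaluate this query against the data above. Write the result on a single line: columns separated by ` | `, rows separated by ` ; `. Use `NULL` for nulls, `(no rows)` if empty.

Inner query: departments.id where name = 'Legal'.
Outer: keep employees rows whose dept_id is in that set.
Inner query → {1}

6 | 2013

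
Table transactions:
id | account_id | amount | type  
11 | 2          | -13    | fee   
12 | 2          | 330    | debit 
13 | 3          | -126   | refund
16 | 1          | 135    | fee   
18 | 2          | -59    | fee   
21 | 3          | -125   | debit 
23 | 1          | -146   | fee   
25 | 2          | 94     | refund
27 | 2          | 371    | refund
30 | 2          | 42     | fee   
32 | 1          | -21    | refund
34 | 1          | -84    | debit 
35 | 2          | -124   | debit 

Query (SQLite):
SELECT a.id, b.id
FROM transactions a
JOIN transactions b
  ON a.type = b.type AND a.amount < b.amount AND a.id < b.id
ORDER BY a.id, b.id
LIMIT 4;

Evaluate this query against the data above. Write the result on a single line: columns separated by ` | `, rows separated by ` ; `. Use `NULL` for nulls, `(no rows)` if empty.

Pairs (a,b) with same type, a.amount < b.amount, a.id < b.id.
type groups: debit:{12,21,34,35} fee:{11,16,18,23,30} refund:{13,25,27,32}
Ordered by (a.id, b.id); first 4.

11 | 16 ; 11 | 30 ; 13 | 25 ; 13 | 27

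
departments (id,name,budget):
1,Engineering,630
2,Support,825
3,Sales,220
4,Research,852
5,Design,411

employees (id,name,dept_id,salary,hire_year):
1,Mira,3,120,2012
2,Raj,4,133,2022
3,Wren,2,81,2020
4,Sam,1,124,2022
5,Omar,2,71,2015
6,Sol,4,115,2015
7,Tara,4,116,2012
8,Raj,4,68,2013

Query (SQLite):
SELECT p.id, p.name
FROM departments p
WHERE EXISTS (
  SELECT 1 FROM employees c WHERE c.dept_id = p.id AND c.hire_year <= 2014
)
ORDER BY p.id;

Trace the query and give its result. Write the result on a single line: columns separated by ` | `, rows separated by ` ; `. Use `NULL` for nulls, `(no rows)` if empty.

For each departments row, check whether any employees with matching dept_id has hire_year <= 2014.
Keep rows where that is true.

3 | Sales ; 4 | Research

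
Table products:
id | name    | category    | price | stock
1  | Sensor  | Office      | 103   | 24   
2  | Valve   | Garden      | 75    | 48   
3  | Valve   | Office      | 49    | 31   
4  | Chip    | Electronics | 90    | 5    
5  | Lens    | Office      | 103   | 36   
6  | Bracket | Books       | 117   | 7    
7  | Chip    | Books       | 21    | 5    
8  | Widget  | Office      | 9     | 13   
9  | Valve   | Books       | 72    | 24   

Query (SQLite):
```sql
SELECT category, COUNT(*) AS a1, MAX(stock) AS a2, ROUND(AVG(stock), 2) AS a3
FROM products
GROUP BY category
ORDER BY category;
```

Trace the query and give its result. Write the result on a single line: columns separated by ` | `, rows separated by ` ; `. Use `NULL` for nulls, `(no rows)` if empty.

Group products by category.
Per group compute: COUNT(*), MAX(stock), ROUND(AVG(stock), 2).
  Books: ids {6, 7, 9} → COUNT(*)=3, MAX(stock)=24, ROUND(AVG(stock), 2)=12
  Electronics: ids {4} → COUNT(*)=1, MAX(stock)=5, ROUND(AVG(stock), 2)=5
  Garden: ids {2} → COUNT(*)=1, MAX(stock)=48, ROUND(AVG(stock), 2)=48
  Office: ids {1, 3, 5, 8} → COUNT(*)=4, MAX(stock)=36, ROUND(AVG(stock), 2)=26

Books | 3 | 24 | 12 ; Electronics | 1 | 5 | 5 ; Garden | 1 | 48 | 48 ; Office | 4 | 36 | 26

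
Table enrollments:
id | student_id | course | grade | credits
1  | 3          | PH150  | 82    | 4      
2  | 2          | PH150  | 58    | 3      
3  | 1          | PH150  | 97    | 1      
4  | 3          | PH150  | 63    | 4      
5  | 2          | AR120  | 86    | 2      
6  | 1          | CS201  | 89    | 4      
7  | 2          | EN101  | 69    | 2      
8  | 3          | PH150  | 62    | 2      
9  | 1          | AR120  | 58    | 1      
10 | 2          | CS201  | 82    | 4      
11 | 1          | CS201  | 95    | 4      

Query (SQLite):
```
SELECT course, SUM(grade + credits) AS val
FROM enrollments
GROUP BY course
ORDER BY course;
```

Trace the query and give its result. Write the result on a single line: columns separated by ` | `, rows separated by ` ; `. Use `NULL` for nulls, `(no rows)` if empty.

AR120 | 147 ; CS201 | 278 ; EN101 | 71 ; PH150 | 376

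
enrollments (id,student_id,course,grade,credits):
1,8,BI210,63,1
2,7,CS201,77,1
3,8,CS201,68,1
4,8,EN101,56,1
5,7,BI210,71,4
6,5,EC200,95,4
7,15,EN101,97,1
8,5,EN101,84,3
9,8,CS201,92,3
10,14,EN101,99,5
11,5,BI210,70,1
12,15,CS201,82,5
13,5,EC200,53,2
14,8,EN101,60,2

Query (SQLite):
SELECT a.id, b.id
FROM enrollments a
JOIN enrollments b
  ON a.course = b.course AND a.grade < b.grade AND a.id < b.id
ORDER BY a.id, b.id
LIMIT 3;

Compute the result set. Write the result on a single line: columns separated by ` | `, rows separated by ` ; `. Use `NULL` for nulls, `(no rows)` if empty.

1 | 5 ; 1 | 11 ; 2 | 9

Pairs (a,b) with same course, a.grade < b.grade, a.id < b.id.
course groups: BI210:{1,5,11} CS201:{2,3,9,12} EC200:{6,13} EN101:{4,7,8,10,14}
Ordered by (a.id, b.id); first 3.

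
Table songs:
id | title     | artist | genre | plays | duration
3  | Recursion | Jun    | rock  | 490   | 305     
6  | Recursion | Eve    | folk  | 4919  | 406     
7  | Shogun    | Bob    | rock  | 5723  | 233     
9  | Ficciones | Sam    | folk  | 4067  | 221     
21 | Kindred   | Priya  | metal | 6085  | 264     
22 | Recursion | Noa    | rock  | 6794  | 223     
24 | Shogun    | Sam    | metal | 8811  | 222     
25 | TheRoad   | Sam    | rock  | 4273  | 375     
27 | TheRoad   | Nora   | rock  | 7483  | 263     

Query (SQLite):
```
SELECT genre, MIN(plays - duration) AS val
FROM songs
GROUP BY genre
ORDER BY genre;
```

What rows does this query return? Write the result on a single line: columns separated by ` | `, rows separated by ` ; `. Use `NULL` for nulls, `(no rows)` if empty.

folk | 3846 ; metal | 5821 ; rock | 185

For each row compute plays - duration.
Group by genre; take MIN of the expression per group.
  folk: ids {6, 9} → MIN(plays - duration)=3846
  metal: ids {21, 24} → MIN(plays - duration)=5821
  rock: ids {3, 7, 22, 25, 27} → MIN(plays - duration)=185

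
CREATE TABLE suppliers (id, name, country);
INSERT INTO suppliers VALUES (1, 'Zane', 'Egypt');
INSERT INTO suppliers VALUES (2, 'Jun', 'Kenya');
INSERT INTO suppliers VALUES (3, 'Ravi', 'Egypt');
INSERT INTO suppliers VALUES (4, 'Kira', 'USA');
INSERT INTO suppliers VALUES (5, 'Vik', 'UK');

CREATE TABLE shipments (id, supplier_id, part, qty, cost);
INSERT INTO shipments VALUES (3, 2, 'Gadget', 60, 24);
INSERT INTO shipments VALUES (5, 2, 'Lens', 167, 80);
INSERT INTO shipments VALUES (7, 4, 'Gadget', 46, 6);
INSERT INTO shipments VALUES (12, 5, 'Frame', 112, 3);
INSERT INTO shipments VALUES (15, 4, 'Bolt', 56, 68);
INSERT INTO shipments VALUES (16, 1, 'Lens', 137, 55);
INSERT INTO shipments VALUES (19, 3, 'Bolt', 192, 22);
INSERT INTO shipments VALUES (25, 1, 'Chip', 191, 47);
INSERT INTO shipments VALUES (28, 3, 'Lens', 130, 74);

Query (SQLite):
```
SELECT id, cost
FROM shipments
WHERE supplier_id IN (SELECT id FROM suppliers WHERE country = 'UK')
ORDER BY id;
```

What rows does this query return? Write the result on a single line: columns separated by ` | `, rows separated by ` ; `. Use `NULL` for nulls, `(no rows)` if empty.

Inner query: suppliers.id where country = 'UK'.
Outer: keep shipments rows whose supplier_id is in that set.
Inner query → {5}

12 | 3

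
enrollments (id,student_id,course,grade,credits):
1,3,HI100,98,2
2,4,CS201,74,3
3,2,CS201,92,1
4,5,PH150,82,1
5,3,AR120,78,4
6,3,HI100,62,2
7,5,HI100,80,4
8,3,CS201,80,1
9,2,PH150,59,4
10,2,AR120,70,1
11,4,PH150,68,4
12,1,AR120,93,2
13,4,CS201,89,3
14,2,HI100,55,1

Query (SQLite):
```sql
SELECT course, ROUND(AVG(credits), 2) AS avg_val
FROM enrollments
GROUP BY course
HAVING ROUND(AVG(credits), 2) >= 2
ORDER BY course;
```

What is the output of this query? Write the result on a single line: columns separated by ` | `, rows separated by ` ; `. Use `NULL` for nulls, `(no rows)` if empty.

AR120 | 2.33 ; CS201 | 2 ; HI100 | 2.25 ; PH150 | 3

Partition enrollments by course; compute ROUND(AVG(credits), 2) within each group.
HAVING: keep groups where ROUND(AVG(credits), 2) >= 2.
  AR120: ids {5, 10, 12} → ROUND(AVG(credits), 2)=2.33
  CS201: ids {2, 3, 8, 13} → ROUND(AVG(credits), 2)=2
  HI100: ids {1, 6, 7, 14} → ROUND(AVG(credits), 2)=2.25
  PH150: ids {4, 9, 11} → ROUND(AVG(credits), 2)=3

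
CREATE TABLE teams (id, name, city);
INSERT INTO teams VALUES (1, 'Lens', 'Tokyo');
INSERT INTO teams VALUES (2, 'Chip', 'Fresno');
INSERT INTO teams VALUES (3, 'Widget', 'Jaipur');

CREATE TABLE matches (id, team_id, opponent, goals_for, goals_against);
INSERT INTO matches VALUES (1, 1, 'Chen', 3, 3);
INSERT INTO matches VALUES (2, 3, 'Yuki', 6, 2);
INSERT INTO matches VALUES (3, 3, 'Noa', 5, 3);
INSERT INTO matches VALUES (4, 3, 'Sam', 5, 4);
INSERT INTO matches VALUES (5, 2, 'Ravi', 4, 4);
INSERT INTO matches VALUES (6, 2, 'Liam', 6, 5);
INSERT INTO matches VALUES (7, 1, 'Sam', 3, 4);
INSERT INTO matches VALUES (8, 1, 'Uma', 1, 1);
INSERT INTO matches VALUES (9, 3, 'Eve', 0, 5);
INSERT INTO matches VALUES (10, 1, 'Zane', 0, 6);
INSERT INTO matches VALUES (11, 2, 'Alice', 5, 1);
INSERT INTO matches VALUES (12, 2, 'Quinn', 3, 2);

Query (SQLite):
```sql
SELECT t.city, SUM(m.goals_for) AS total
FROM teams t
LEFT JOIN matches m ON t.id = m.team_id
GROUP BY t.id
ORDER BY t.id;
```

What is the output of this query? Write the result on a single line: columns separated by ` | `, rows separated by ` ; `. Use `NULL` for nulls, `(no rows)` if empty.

Tokyo | 7 ; Fresno | 18 ; Jaipur | 16

LEFT JOIN keeps every teams row; unmatched ones get NULL for matches columns.
Group by teams.id and compute SUM(m.goals_for). SUM over an all-NULL group is NULL.
  1: ids {1, 7, 8, 10} → SUM(m.goals_for)=7
  2: ids {5, 6, 11, 12} → SUM(m.goals_for)=18
  3: ids {2, 3, 4, 9} → SUM(m.goals_for)=16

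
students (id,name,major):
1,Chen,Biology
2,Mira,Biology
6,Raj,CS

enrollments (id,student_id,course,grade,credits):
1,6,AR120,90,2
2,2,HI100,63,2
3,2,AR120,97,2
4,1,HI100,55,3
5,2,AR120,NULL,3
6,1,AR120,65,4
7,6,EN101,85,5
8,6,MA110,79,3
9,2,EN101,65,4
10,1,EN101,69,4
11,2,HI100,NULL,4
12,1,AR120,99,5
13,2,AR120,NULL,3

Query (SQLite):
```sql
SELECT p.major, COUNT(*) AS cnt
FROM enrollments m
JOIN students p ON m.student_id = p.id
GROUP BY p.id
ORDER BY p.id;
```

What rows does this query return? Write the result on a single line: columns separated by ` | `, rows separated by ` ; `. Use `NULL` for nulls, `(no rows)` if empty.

Biology | 4 ; Biology | 6 ; CS | 3

Join each enrollments row to its students via student_id.
Group joined rows by students.id; compute COUNT(*) per group.
  1: ids {4, 6, 10, 12} → COUNT(*)=4
  2: ids {2, 3, 5, 9, 11, 13} → COUNT(*)=6
  6: ids {1, 7, 8} → COUNT(*)=3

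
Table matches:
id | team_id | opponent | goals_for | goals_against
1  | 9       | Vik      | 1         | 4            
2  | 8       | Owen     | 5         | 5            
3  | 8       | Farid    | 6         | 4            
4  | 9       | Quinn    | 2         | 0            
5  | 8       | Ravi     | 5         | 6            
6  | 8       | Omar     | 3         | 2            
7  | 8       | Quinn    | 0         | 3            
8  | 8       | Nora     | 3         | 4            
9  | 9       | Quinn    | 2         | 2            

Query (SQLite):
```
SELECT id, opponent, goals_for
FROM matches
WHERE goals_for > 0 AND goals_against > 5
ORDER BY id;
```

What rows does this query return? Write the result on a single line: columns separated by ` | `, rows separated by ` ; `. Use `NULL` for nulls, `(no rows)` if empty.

5 | Ravi | 5

goals_for > 0: ids {1, 2, 3, 4, 5, 6, 8, 9}
goals_against > 5: ids {5}
Combine with AND.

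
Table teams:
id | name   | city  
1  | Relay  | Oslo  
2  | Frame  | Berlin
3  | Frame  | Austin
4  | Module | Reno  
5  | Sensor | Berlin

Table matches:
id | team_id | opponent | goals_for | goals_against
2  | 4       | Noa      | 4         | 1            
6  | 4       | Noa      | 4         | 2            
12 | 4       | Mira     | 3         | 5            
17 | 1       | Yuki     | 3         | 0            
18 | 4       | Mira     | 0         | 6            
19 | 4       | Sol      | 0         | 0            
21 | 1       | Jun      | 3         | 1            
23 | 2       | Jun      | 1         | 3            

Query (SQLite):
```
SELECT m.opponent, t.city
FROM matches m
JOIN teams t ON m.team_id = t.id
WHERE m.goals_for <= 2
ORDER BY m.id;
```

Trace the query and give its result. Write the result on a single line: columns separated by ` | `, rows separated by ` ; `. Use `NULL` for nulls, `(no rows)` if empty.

Mira | Reno ; Sol | Reno ; Jun | Berlin

Each matches row matches the teams row where team_id = teams.id.
Then keep rows with m.goals_for <= 2.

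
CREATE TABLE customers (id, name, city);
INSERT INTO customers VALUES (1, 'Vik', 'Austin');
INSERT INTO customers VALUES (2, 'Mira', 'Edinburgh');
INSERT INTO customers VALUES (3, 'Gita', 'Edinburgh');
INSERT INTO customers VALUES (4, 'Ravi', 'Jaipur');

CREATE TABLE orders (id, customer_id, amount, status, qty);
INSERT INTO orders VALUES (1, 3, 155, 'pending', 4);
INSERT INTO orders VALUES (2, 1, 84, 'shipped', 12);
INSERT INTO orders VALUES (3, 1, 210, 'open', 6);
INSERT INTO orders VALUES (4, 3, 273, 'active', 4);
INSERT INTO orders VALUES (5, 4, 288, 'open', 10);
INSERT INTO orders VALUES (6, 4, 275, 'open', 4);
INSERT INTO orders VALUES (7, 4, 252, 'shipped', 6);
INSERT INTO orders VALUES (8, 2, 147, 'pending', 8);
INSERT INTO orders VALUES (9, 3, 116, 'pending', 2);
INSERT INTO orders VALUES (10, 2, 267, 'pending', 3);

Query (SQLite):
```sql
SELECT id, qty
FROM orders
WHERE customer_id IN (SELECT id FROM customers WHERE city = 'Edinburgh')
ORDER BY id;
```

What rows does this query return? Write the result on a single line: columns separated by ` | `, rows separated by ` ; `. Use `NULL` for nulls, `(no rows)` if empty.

Inner query: customers.id where city = 'Edinburgh'.
Outer: keep orders rows whose customer_id is in that set.
Inner query → {2, 3}

1 | 4 ; 4 | 4 ; 8 | 8 ; 9 | 2 ; 10 | 3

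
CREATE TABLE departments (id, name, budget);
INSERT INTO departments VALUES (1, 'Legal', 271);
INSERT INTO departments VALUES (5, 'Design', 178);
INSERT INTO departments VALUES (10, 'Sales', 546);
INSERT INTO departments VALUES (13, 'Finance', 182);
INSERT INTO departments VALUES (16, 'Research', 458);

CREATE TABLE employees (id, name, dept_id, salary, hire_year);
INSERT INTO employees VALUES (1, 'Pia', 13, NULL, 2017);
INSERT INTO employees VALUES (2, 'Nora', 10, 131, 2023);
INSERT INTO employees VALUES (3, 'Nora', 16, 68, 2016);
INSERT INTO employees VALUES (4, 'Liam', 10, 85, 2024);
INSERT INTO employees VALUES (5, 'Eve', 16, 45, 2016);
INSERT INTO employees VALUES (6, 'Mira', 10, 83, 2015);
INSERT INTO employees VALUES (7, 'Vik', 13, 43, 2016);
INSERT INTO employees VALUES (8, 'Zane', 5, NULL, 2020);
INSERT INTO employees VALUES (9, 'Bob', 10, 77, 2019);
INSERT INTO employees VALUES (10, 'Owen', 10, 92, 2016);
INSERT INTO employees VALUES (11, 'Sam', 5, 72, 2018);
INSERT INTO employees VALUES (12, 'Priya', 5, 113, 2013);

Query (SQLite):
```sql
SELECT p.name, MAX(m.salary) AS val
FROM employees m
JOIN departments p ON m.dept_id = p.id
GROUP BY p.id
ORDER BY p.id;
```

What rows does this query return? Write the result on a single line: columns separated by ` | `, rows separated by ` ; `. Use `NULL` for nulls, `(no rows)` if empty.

Join each employees row to its departments via dept_id.
Group joined rows by departments.id; compute MAX(m.salary) per group.
  5: ids {8, 11, 12} → MAX(m.salary)=113
  10: ids {2, 4, 6, 9, 10} → MAX(m.salary)=131
  13: ids {1, 7} → MAX(m.salary)=43
  16: ids {3, 5} → MAX(m.salary)=68

Design | 113 ; Sales | 131 ; Finance | 43 ; Research | 68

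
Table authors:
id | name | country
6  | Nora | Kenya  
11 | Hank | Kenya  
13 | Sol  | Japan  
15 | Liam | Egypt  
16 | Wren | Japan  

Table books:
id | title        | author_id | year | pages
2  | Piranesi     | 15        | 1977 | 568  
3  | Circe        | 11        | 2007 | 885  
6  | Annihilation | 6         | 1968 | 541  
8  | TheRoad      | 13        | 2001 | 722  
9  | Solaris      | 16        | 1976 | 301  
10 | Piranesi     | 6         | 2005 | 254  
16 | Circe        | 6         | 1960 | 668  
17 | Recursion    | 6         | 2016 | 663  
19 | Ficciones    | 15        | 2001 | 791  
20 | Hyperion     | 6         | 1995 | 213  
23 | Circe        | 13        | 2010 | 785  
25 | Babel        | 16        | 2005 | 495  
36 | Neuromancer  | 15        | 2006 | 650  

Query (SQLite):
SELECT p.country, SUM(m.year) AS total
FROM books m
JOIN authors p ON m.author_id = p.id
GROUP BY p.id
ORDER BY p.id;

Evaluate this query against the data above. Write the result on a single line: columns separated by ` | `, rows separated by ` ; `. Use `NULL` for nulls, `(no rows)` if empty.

Join each books row to its authors via author_id.
Group joined rows by authors.id; compute SUM(m.year) per group.
  6: ids {6, 10, 16, 17, 20} → SUM(m.year)=9944
  11: ids {3} → SUM(m.year)=2007
  13: ids {8, 23} → SUM(m.year)=4011
  15: ids {2, 19, 36} → SUM(m.year)=5984
  16: ids {9, 25} → SUM(m.year)=3981

Kenya | 9944 ; Kenya | 2007 ; Japan | 4011 ; Egypt | 5984 ; Japan | 3981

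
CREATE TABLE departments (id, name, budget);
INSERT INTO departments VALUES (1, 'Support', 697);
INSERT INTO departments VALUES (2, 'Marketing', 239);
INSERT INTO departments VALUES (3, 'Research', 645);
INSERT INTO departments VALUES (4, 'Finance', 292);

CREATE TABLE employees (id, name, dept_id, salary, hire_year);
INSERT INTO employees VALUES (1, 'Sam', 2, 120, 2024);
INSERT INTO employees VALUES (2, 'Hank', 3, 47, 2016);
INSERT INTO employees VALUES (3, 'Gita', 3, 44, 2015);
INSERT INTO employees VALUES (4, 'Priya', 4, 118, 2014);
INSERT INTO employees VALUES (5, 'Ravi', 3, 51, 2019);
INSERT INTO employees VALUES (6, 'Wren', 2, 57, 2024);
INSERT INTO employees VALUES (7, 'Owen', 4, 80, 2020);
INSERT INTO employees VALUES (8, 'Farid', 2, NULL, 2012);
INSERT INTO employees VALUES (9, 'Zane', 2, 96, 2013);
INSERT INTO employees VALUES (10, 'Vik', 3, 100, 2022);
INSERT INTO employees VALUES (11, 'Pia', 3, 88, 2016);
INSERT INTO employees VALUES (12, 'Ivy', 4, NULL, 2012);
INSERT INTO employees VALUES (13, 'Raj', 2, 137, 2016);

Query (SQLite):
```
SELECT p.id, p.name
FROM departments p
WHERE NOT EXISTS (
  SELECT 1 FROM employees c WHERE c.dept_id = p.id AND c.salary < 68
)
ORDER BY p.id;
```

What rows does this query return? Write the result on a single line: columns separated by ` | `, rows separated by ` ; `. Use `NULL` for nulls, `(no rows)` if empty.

1 | Support ; 4 | Finance

For each departments row, check whether any employees with matching dept_id has salary < 68.
Keep rows where that is false.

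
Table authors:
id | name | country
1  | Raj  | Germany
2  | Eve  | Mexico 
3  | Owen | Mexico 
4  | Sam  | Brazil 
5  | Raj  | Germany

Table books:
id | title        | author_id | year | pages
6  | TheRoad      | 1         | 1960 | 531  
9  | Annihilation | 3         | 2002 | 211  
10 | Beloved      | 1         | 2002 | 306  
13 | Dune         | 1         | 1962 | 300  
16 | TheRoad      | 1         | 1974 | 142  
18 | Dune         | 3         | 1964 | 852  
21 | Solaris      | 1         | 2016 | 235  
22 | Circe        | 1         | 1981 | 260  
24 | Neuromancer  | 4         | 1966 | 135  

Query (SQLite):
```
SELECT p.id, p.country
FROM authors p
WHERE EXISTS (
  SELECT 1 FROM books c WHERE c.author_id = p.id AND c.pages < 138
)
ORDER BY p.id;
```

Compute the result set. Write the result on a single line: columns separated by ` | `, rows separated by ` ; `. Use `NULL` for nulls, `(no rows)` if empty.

For each authors row, check whether any books with matching author_id has pages < 138.
Keep rows where that is true.

4 | Brazil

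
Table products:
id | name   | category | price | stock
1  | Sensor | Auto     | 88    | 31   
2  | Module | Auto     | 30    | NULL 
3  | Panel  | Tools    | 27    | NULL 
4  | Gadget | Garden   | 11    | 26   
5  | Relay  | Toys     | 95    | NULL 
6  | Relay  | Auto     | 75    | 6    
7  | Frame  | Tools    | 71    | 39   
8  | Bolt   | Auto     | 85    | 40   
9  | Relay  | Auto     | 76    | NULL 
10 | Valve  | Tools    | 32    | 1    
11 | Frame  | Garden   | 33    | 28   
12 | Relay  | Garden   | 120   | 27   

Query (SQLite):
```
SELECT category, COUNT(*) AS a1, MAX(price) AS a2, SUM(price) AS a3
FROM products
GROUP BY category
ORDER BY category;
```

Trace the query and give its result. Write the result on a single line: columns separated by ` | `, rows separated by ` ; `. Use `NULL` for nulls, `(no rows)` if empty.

Group products by category.
Per group compute: COUNT(*), MAX(price), SUM(price).
  Auto: ids {1, 2, 6, 8, 9} → COUNT(*)=5, MAX(price)=88, SUM(price)=354
  Garden: ids {4, 11, 12} → COUNT(*)=3, MAX(price)=120, SUM(price)=164
  Tools: ids {3, 7, 10} → COUNT(*)=3, MAX(price)=71, SUM(price)=130
  Toys: ids {5} → COUNT(*)=1, MAX(price)=95, SUM(price)=95

Auto | 5 | 88 | 354 ; Garden | 3 | 120 | 164 ; Tools | 3 | 71 | 130 ; Toys | 1 | 95 | 95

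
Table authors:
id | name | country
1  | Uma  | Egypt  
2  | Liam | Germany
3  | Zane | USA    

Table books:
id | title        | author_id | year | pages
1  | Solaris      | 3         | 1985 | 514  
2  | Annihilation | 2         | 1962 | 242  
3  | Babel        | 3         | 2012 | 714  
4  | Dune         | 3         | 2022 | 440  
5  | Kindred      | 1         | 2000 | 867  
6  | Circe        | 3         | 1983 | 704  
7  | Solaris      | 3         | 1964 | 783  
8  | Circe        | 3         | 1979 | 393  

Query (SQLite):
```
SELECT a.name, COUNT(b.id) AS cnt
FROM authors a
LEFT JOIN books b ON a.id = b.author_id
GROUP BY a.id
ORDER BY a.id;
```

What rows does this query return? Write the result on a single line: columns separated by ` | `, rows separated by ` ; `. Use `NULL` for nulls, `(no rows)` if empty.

Uma | 1 ; Liam | 1 ; Zane | 6

LEFT JOIN keeps every authors row; unmatched ones get NULL for books columns.
Group by authors.id and compute COUNT(b.id). COUNT(col) of an all-NULL group is 0.
  1: ids {5} → COUNT(b.id)=1
  2: ids {2} → COUNT(b.id)=1
  3: ids {1, 3, 4, 6, 7, 8} → COUNT(b.id)=6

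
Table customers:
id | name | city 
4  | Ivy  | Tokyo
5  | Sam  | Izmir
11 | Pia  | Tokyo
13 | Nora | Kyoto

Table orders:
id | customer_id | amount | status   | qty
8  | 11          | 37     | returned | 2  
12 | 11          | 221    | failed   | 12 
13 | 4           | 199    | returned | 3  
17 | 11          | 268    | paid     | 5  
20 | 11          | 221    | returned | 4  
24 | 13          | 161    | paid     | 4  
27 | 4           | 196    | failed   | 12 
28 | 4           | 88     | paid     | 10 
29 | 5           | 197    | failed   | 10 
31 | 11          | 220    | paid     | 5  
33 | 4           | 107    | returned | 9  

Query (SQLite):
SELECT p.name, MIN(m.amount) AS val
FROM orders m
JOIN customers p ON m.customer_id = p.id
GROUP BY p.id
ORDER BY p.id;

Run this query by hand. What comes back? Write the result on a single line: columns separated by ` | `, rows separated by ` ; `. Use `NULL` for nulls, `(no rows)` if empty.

Ivy | 88 ; Sam | 197 ; Pia | 37 ; Nora | 161

Join each orders row to its customers via customer_id.
Group joined rows by customers.id; compute MIN(m.amount) per group.
  4: ids {13, 27, 28, 33} → MIN(m.amount)=88
  5: ids {29} → MIN(m.amount)=197
  11: ids {8, 12, 17, 20, 31} → MIN(m.amount)=37
  13: ids {24} → MIN(m.amount)=161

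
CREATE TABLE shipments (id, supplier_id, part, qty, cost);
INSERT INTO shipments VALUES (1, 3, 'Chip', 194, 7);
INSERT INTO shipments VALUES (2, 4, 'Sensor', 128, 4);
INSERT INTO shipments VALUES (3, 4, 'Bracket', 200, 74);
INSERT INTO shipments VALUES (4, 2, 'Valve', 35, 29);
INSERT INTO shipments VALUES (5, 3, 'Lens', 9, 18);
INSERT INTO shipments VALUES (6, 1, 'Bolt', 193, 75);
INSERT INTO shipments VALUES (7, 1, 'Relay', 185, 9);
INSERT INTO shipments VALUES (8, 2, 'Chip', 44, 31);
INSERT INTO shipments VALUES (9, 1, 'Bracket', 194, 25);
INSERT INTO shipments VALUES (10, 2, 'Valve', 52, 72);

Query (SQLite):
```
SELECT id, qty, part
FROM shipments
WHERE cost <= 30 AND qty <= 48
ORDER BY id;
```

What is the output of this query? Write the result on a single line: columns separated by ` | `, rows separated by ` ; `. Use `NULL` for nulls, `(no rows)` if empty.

4 | 35 | Valve ; 5 | 9 | Lens

cost <= 30: ids {1, 2, 4, 5, 7, 9}
qty <= 48: ids {4, 5, 8}
Combine with AND.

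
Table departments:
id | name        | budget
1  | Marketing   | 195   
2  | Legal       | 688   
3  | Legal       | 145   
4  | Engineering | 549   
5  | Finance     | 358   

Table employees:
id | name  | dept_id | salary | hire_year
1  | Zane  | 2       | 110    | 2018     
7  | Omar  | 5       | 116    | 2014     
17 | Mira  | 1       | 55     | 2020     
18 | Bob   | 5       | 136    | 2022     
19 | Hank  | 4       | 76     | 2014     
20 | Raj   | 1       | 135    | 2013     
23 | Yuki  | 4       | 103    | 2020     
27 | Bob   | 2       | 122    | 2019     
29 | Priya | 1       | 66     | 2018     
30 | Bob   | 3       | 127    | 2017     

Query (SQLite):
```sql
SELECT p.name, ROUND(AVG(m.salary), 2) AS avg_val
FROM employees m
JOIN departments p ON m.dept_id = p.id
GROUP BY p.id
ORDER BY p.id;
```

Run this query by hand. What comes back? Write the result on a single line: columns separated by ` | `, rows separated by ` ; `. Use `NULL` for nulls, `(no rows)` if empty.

Marketing | 85.33 ; Legal | 116 ; Legal | 127 ; Engineering | 89.5 ; Finance | 126

Join each employees row to its departments via dept_id.
Group joined rows by departments.id; compute ROUND(AVG(m.salary), 2) per group.
  1: ids {17, 20, 29} → ROUND(AVG(m.salary), 2)=85.33
  2: ids {1, 27} → ROUND(AVG(m.salary), 2)=116
  3: ids {30} → ROUND(AVG(m.salary), 2)=127
  4: ids {19, 23} → ROUND(AVG(m.salary), 2)=89.5
  5: ids {7, 18} → ROUND(AVG(m.salary), 2)=126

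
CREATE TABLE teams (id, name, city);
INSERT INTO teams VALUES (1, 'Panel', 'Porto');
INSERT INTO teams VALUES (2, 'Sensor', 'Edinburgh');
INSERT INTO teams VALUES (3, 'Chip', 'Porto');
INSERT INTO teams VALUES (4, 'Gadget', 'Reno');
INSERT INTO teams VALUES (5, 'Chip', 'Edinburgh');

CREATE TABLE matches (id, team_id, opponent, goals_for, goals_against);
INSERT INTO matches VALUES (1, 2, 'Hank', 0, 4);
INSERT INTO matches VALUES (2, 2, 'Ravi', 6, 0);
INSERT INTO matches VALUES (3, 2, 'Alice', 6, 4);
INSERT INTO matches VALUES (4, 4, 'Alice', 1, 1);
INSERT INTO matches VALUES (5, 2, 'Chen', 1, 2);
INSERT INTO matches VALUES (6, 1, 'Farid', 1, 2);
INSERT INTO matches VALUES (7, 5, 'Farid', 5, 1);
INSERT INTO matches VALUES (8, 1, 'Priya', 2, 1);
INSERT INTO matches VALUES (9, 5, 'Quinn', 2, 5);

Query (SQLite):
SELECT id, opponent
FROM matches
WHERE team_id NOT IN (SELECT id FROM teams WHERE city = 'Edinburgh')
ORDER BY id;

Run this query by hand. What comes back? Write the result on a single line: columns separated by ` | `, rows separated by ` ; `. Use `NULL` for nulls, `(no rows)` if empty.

Inner query: teams.id where city = 'Edinburgh'.
Outer: keep matches rows whose team_id is not in that set.
Inner query → {2, 5}

4 | Alice ; 6 | Farid ; 8 | Priya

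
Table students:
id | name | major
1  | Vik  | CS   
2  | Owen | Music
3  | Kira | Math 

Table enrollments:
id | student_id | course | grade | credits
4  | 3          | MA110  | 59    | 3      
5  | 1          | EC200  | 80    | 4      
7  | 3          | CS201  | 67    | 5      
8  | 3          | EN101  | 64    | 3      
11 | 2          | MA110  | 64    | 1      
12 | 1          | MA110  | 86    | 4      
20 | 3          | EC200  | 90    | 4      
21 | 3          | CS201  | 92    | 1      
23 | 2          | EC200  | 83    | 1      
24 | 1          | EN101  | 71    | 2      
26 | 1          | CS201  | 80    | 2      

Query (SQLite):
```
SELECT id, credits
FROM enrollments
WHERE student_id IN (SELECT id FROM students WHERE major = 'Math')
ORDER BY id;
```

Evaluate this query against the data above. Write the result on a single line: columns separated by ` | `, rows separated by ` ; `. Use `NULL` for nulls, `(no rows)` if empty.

Inner query: students.id where major = 'Math'.
Outer: keep enrollments rows whose student_id is in that set.
Inner query → {3}

4 | 3 ; 7 | 5 ; 8 | 3 ; 20 | 4 ; 21 | 1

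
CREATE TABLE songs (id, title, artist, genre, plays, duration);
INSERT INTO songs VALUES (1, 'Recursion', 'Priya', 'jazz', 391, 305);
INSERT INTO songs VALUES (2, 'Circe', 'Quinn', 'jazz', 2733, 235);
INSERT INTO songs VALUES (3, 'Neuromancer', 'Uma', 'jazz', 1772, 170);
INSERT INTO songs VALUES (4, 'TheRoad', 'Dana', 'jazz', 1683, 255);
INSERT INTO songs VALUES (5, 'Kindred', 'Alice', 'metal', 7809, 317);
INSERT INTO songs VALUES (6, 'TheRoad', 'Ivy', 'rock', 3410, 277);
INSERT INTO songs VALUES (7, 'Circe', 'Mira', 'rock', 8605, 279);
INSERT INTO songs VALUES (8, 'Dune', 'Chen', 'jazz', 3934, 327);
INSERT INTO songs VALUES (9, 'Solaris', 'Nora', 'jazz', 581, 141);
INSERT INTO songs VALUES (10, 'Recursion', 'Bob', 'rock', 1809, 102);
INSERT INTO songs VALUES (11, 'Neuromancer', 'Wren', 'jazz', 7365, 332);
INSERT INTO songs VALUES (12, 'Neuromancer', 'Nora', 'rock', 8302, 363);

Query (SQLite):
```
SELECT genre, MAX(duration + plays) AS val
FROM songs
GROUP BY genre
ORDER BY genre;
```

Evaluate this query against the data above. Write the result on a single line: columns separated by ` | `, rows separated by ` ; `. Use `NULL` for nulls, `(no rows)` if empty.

For each row compute duration + plays.
Group by genre; take MAX of the expression per group.
  jazz: ids {1, 2, 3, 4, 8, 9, 11} → MAX(duration + plays)=7697
  metal: ids {5} → MAX(duration + plays)=8126
  rock: ids {6, 7, 10, 12} → MAX(duration + plays)=8884

jazz | 7697 ; metal | 8126 ; rock | 8884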